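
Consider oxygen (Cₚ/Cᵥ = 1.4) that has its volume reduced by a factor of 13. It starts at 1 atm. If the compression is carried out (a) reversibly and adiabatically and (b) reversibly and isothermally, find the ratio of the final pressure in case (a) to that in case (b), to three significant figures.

P_adiabatic / P_isothermal ≈ 2.79

Isothermal: P_b = P₁(V₁/V₂) = 1×13.
Adiabatic: P_a = P₁(V₁/V₂)^γ = 1×13^(1.4).
P_a/P_b = (V₁/V₂)^(γ−1) = 13^(0.4) = 2.79.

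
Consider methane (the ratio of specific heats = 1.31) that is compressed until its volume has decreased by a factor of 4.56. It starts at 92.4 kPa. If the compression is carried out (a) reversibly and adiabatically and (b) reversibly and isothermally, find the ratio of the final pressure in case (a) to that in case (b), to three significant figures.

Isothermal: P_b = P₁(V₁/V₂) = 92.4×4.56.
Adiabatic: P_a = P₁(V₁/V₂)^γ = 92.4×4.56^(1.31).
P_a/P_b = (V₁/V₂)^(γ−1) = 4.56^(0.31) = 1.601.

P_adiabatic / P_isothermal ≈ 1.60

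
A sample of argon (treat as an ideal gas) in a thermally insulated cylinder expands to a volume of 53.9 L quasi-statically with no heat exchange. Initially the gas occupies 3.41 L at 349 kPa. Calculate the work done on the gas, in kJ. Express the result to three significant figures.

W ≈ -1.50 kJ

γ = 5/3 for a monatomic ideal gas.
P₂ = P₁(V₁/V₂)^γ = 349×(3.41/53.9)^(5/3) = 3.506 kPa.
For a reversible adiabat, W_by_gas = (P₁V₁ − P₂V₂)/(γ−1).
W_by = (349000×0.00341 − 3506×0.0539) / (2/3) = 1502 J.
W_on_gas = −W_by = -1502 J.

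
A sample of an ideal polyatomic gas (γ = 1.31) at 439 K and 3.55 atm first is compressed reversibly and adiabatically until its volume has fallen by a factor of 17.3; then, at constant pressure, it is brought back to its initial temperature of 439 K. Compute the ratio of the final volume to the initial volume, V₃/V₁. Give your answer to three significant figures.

V₃/V₁ ≈ 0.0239

Adiabatic step: V₂/V₁ = 0.0578; T₂ = T₁·17.3^(0.31) = 1062 K.
Isobaric step: V₃/V₂ = T₃/T₂ = 439/1062.
V₃/V₁ = (V₂/V₁)(V₃/V₂) = 0.0578 × (439/1062) = 0.02389.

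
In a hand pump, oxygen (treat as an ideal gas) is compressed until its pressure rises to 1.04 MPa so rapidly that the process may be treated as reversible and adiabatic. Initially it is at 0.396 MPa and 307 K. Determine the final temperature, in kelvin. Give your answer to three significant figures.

T₂ ≈ 405 K

Adiabatic: T₂/T₁ = (P₂/P₁)^((γ−1)/γ).
For a diatomic ideal gas γ = 7/5, so (γ−1)/γ = 2/7.
T₂ = 307 × (1.04/0.396)^(2/7) = 404.5 K.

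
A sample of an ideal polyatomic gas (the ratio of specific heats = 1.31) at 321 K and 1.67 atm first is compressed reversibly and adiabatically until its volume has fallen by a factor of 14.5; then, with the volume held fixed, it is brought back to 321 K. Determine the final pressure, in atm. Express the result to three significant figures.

P₃ ≈ 24.2 atm

Adiabatic step (PV^γ = const): P₂ = 1.67×14.5^(1.31) = 55.48 atm; T₂ = 321×14.5^(0.31) = 735.4 K.
Isochoric: P₃ = P₂(T₃/T₂) = 55.48 × (321/735.4) = 24.21 atm.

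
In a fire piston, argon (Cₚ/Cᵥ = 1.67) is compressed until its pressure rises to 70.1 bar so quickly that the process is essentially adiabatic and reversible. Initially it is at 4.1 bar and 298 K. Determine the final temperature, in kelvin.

T₂ ≈ 931 K

Along an adiabat T P^((1−γ)/γ) is constant, so T₂ = T₁ (P₂/P₁)^((γ−1)/γ).
T₂ = 298 × (70.1/4.1)^(0.401) = 930.8 K.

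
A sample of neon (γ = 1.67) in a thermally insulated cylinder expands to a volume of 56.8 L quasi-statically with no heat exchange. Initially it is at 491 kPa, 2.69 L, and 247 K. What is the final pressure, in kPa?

P₂ ≈ 3.01 kPa

Since PV^γ is constant along a reversible adiabat, P₂ = P₁ (V₁/V₂)^γ.
P₂ = 491 × (2.69/56.8)^(1.67) = 3.013 kPa.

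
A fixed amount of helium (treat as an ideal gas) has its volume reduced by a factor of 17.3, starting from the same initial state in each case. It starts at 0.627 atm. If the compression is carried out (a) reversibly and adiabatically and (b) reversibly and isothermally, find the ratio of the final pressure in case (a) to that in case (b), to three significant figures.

For a monatomic ideal gas γ = 5/3.
Isothermal: P_b = P₁(V₁/V₂) = 0.627×17.3.
Adiabatic: P_a = P₁(V₁/V₂)^γ = 0.627×17.3^(5/3).
P_a/P_b = (V₁/V₂)^(γ−1) = 17.3^(2/3) = 6.689.

P_adiabatic / P_isothermal ≈ 6.69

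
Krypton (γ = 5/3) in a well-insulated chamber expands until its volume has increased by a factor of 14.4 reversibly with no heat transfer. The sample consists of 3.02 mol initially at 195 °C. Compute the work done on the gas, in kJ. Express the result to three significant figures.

Adiabatic: T₁V₁^(γ−1) = T₂V₂^(γ−1) ⇒ T₂ = T₁ (V₁/V₂)^(γ−1).
T₁ = 195 °C = 468.1 K.
T₂ = 468.1 × (1/14.4)^(2/3) = 79.09 K.
Q = 0, so ΔU = W_on_gas = nCᵥΔT with Cᵥ = R/(γ−1) = 12.47 J/(mol·K).
ΔU = 3.02 × 12.47 × (79.09 − 468.1) = -14650 J.

W ≈ -14.7 kJ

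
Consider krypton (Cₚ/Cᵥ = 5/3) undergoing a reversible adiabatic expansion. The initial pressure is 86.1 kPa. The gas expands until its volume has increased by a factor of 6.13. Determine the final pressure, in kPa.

P₂ ≈ 4.19 kPa

Since PV^γ is constant along a reversible adiabat, P₂ = P₁ (V₁/V₂)^γ.
P₂ = 86.1 × (1/6.13)^(5/3) = 4.193 kPa.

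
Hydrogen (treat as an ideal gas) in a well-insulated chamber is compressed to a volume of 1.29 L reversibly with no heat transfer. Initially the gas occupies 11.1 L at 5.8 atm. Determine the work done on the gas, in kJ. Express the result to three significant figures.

W ≈ 22.3 kJ

γ = 7/5 for a diatomic ideal gas.
P₂ = P₁(V₁/V₂)^γ = 5.8×(11.1/1.29)^(7/5) = 118 atm.
For a reversible adiabat, W_by_gas = (P₁V₁ − P₂V₂)/(γ−1).
W_by = (587700×0.0111 − 1.196×10^7×0.00129) / (2/5) = -22270 J.
W_on_gas = −W_by = 22270 J.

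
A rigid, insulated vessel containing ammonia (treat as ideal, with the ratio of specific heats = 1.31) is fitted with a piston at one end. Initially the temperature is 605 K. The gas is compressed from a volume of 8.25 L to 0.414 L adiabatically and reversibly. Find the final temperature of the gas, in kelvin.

T₂ ≈ 1530 K

For a reversible adiabat TV^(γ−1) is constant, so T₂ = T₁ (V₁/V₂)^(γ−1).
T₂ = 605 × (8.25/0.414)^(0.31) = 1530 K.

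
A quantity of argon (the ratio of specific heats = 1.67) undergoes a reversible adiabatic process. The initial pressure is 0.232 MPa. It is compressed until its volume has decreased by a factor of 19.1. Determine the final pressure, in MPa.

P₂ ≈ 32.0 MPa

Since PV^γ is constant along a reversible adiabat, P₂ = P₁ (V₁/V₂)^γ.
P₂ = 0.232 × 19.1^(1.67) = 31.98 MPa.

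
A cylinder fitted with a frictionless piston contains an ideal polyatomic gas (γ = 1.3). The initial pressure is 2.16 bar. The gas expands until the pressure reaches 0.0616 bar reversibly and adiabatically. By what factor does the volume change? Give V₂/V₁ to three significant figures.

V₂/V₁ ≈ 15.4

From PV^γ = const, V₂/V₁ = (P₁/P₂)^(1/γ).
V₂/V₁ = (2.16/0.0616)^(0.769) = 15.43.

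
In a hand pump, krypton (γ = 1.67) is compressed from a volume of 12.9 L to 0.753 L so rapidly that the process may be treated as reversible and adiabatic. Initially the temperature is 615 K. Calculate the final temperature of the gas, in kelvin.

T₂ ≈ 4130 K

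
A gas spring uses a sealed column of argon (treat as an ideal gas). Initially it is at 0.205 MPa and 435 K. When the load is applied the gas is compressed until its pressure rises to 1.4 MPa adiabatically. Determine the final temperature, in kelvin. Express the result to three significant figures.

Along an adiabat T P^((1−γ)/γ) is constant, so T₂ = T₁ (P₂/P₁)^((γ−1)/γ).
For a monatomic ideal gas γ = 5/3, so (γ−1)/γ = 2/5.
T₂ = 435 × (1.4/0.205)^(2/5) = 938.1 K.

T₂ ≈ 938 K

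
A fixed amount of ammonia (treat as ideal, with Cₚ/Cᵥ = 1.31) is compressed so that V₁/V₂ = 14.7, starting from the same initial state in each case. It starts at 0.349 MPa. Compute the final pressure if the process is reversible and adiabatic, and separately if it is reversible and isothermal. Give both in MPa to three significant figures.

adiabatic: 11.8 MPa; isothermal: 5.13 MPa

Isothermal: P₂ = P₁(V₁/V₂) = 0.349×14.7 = 5.13 MPa.
Adiabatic: P₂ = P₁(V₁/V₂)^γ = 0.349×14.7^(1.31) = 11.8 MPa.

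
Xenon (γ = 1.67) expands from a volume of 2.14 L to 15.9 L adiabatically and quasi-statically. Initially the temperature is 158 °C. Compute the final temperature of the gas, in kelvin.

Adiabatic: T₁V₁^(γ−1) = T₂V₂^(γ−1) ⇒ T₂ = T₁ (V₁/V₂)^(γ−1).
T₁ = 158 °C = 431.1 K.
T₂ = 431.1 × (2.14/15.9)^(0.67) = 112.5 K.

T₂ ≈ 112 K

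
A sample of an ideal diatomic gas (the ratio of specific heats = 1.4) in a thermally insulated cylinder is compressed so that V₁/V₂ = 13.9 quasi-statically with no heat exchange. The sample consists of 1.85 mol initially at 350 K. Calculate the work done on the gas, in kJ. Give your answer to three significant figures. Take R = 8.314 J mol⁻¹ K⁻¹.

W ≈ 25.1 kJ

Adiabatic: T₁V₁^(γ−1) = T₂V₂^(γ−1) ⇒ T₂ = T₁ (V₁/V₂)^(γ−1).
T₂ = 350 × 13.9^(0.4) = 1003 K.
Q = 0, so ΔU = W_on_gas = nCᵥΔT with Cᵥ = R/(γ−1) = 20.79 J/(mol·K).
ΔU = 1.85 × 20.79 × (1003 − 350) = 25110 J.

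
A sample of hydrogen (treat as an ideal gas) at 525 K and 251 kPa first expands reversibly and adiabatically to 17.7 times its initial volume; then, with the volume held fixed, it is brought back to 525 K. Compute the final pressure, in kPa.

For a diatomic ideal gas γ = 7/5.
Adiabatic step (PV^γ = const): P₂ = 251×(1/17.7)^(7/5) = 4.493 kPa; T₂ = 525×(1/17.7)^(2/5) = 166.3 K.
Isochoric: P₃ = P₂(T₃/T₂) = 4.493 × (525/166.3) = 14.18 kPa.

P₃ ≈ 14.2 kPa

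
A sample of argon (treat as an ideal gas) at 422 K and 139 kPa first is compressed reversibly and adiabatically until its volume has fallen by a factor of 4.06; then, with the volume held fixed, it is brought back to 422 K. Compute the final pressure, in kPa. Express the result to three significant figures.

P₃ ≈ 564 kPa

For a monatomic ideal gas γ = 5/3.
Adiabatic step (PV^γ = const): P₂ = 139×4.06^(5/3) = 1436 kPa; T₂ = 422×4.06^(2/3) = 1074 K.
Isochoric: P₃ = P₂(T₃/T₂) = 1436 × (422/1074) = 564.3 kPa.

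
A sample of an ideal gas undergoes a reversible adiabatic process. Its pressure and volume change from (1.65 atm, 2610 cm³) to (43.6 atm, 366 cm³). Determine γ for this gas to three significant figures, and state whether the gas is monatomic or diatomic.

PV^γ = const ⇒ γ = ln(P₂/P₁) / ln(V₁/V₂).
γ = ln(43.6/1.65) / ln(2610/366) = 1.667.
γ ≈ 1.67 is close to 5/3, so the gas is monatomic.

γ ≈ 1.67; monatomic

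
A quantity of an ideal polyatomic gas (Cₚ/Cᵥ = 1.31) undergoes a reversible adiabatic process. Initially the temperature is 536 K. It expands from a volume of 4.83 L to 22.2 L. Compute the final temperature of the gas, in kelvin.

Adiabatic: T₁V₁^(γ−1) = T₂V₂^(γ−1) ⇒ T₂ = T₁ (V₁/V₂)^(γ−1).
T₂ = 536 × (4.83/22.2)^(0.31) = 334.1 K.

T₂ ≈ 334 K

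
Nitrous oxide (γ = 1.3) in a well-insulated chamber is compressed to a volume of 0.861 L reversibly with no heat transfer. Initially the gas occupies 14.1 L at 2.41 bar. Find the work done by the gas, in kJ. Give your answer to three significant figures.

P₂ = P₁(V₁/V₂)^γ = 2.41×(14.1/0.861)^(1.3) = 91.31 bar.
For a reversible adiabat, W_by_gas = (P₁V₁ − P₂V₂)/(γ−1).
W_by = (241000×0.0141 − 9.131×10^6×0.000861) / (0.3) = -14880 J.

W ≈ -14.9 kJ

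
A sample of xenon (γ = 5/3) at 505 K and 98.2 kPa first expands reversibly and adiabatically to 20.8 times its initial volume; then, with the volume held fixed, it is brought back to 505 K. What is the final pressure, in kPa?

Adiabatic step (PV^γ = const): P₂ = 98.2×(1/20.8)^(5/3) = 0.6242 kPa; T₂ = 505×(1/20.8)^(2/3) = 66.77 K.
Isochoric: P₃ = P₂(T₃/T₂) = 0.6242 × (505/66.77) = 4.721 kPa.

P₃ ≈ 4.72 kPa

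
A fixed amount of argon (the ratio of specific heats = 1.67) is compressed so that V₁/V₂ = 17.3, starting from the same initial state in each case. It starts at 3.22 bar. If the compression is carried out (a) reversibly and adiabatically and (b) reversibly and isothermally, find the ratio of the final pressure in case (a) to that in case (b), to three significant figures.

Isothermal: P_b = P₁(V₁/V₂) = 3.22×17.3.
Adiabatic: P_a = P₁(V₁/V₂)^γ = 3.22×17.3^(1.67).
P_a/P_b = (V₁/V₂)^(γ−1) = 17.3^(0.67) = 6.753.

P_adiabatic / P_isothermal ≈ 6.75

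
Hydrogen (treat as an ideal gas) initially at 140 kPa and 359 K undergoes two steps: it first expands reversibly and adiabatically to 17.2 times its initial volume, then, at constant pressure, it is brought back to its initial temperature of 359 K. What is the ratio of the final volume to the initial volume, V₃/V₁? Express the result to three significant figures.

V₃/V₁ ≈ 53.7

For a diatomic ideal gas γ = 7/5.
Adiabatic step: V₂/V₁ = 17.2; T₂ = T₁·(1/17.2)^(2/5) = 115 K.
Isobaric step: V₃/V₂ = T₃/T₂ = 359/115.
V₃/V₁ = (V₂/V₁)(V₃/V₂) = 17.2 × (359/115) = 53.67.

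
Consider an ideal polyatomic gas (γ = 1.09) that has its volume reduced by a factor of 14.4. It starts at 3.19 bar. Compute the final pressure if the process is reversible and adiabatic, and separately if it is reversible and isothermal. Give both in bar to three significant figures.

Isothermal: P₂ = P₁(V₁/V₂) = 3.19×14.4 = 45.94 bar.
Adiabatic: P₂ = P₁(V₁/V₂)^γ = 3.19×14.4^(1.09) = 58.4 bar.

adiabatic: 58.4 bar; isothermal: 45.9 bar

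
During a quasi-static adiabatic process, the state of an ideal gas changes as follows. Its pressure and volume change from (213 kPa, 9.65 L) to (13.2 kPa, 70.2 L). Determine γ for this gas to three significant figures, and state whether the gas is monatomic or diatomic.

γ ≈ 1.40; diatomic

PV^γ = const ⇒ γ = ln(P₂/P₁) / ln(V₁/V₂).
γ = ln(13.2/213) / ln(9.65/70.2) = 1.401.
γ ≈ 1.40 is close to 7/5, so the gas is diatomic.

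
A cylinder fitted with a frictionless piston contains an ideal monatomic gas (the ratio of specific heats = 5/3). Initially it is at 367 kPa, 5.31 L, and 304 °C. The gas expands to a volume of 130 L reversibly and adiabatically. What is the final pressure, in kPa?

P₂ ≈ 1.78 kPa

Since PV^γ is constant along a reversible adiabat, P₂ = P₁ (V₁/V₂)^γ.
P₂ = 367 × (5.31/130)^(5/3) = 1.778 kPa.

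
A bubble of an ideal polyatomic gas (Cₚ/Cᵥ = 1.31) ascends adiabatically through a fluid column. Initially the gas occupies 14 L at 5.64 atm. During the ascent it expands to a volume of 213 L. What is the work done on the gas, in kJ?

W ≈ -14.7 kJ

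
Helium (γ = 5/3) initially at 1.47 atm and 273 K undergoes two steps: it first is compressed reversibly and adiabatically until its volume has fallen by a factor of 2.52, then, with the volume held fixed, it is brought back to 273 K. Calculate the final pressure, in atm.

P₃ ≈ 3.70 atm

Adiabatic step (PV^γ = const): P₂ = 1.47×2.52^(5/3) = 6.86 atm; T₂ = 273×2.52^(2/3) = 505.5 K.
Isochoric: P₃ = P₂(T₃/T₂) = 6.86 × (273/505.5) = 3.704 atm.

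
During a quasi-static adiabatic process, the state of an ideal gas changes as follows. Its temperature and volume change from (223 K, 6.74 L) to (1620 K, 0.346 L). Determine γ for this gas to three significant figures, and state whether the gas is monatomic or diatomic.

TV^(γ−1) = const ⇒ γ − 1 = ln(T₂/T₁) / ln(V₁/V₂).
γ = 1 + ln(1620/223) / ln(6.74/0.346) = 1.668.
γ ≈ 1.67 is close to 5/3, so the gas is monatomic.

γ ≈ 1.67; monatomic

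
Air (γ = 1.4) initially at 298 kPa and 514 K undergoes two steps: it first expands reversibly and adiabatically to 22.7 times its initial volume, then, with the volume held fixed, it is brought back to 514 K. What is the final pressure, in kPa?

P₃ ≈ 13.1 kPa

Adiabatic step (PV^γ = const): P₂ = 298×(1/22.7)^(1.4) = 3.765 kPa; T₂ = 514×(1/22.7)^(0.4) = 147.4 K.
Isochoric: P₃ = P₂(T₃/T₂) = 3.765 × (514/147.4) = 13.13 kPa.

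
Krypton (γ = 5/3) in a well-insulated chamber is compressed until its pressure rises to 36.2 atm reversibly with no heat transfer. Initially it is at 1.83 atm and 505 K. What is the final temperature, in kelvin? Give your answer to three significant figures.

T₂ ≈ 1670 K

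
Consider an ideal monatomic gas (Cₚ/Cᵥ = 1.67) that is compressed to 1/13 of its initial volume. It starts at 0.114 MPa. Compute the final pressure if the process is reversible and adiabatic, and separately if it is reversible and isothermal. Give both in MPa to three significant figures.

adiabatic: 8.26 MPa; isothermal: 1.48 MPa

Isothermal: P₂ = P₁(V₁/V₂) = 0.114×13 = 1.482 MPa.
Adiabatic: P₂ = P₁(V₁/V₂)^γ = 0.114×13^(1.67) = 8.264 MPa.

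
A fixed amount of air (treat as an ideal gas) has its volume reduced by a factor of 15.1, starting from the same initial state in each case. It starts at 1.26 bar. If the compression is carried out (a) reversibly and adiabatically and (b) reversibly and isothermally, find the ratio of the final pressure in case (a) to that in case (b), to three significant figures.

P_adiabatic / P_isothermal ≈ 2.96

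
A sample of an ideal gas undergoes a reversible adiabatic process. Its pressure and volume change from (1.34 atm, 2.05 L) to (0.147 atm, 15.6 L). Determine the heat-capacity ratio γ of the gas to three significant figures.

PV^γ = const ⇒ γ = ln(P₂/P₁) / ln(V₁/V₂).
γ = ln(0.147/1.34) / ln(2.05/15.6) = 1.089.

γ ≈ 1.09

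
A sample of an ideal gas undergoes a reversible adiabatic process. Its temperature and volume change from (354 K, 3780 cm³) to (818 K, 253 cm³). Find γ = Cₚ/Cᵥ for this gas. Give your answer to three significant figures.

γ ≈ 1.31

TV^(γ−1) = const ⇒ γ − 1 = ln(T₂/T₁) / ln(V₁/V₂).
γ = 1 + ln(818/354) / ln(3780/253) = 1.31.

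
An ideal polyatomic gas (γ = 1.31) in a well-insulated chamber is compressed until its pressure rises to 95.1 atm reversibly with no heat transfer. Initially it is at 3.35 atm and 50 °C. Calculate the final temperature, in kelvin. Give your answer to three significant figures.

T₂ ≈ 713 K

Adiabatic: T₂/T₁ = (P₂/P₁)^((γ−1)/γ).
T₁ = 50 °C = 323.1 K.
T₂ = 323.1 × (95.1/3.35)^(0.237) = 713.3 K.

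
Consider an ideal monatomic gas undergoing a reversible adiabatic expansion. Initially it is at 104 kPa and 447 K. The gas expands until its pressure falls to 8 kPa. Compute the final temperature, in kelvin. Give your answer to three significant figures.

Adiabatic: T₂/T₁ = (P₂/P₁)^((γ−1)/γ).
For a monatomic ideal gas γ = 5/3, so (γ−1)/γ = 2/5.
T₂ = 447 × (8/104)^(2/5) = 160.2 K.

T₂ ≈ 160 K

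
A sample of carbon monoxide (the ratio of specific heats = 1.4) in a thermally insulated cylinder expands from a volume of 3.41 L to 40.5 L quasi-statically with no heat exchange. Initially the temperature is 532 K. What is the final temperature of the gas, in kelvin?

T₂ ≈ 198 K

For a reversible adiabat TV^(γ−1) is constant, so T₂ = T₁ (V₁/V₂)^(γ−1).
T₂ = 532 × (3.41/40.5)^(0.4) = 197.7 K.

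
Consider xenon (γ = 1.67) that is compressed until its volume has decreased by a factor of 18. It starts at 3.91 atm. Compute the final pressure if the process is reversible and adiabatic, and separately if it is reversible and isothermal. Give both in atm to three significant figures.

adiabatic: 488 atm; isothermal: 70.4 atm

Isothermal: P₂ = P₁(V₁/V₂) = 3.91×18 = 70.38 atm.
Adiabatic: P₂ = P₁(V₁/V₂)^γ = 3.91×18^(1.67) = 488.1 atm.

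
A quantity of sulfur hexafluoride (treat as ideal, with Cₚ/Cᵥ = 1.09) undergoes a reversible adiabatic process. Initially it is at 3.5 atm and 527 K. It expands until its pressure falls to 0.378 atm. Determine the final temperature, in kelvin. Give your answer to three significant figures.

T₂ ≈ 439 K

Along an adiabat T P^((1−γ)/γ) is constant, so T₂ = T₁ (P₂/P₁)^((γ−1)/γ).
T₂ = 527 × (0.378/3.5)^(0.0826) = 438.5 K.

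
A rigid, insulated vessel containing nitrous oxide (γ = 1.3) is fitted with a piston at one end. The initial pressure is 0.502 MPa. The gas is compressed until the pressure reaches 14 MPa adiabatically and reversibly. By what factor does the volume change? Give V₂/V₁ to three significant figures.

V₂/V₁ ≈ 0.0773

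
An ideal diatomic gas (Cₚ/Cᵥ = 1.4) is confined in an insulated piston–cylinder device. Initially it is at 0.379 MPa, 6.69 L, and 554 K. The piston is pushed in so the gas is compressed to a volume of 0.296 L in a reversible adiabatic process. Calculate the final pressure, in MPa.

Adiabatic: P₁V₁^γ = P₂V₂^γ ⇒ P₂ = P₁ (V₁/V₂)^γ.
P₂ = 0.379 × (6.69/0.296)^(1.4) = 29.81 MPa.

P₂ ≈ 29.8 MPa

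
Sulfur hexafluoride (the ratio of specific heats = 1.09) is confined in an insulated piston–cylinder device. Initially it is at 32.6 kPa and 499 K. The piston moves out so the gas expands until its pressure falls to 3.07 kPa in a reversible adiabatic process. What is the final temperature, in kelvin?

Along an adiabat T P^((1−γ)/γ) is constant, so T₂ = T₁ (P₂/P₁)^((γ−1)/γ).
T₂ = 499 × (3.07/32.6)^(0.0826) = 410.6 K.

T₂ ≈ 411 K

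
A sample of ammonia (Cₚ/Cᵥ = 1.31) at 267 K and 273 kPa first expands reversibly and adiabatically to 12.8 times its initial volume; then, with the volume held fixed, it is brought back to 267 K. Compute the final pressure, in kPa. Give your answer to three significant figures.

Adiabatic step (PV^γ = const): P₂ = 273×(1/12.8)^(1.31) = 9.676 kPa; T₂ = 267×(1/12.8)^(0.31) = 121.1 K.
Isochoric: P₃ = P₂(T₃/T₂) = 9.676 × (267/121.1) = 21.33 kPa.

P₃ ≈ 21.3 kPa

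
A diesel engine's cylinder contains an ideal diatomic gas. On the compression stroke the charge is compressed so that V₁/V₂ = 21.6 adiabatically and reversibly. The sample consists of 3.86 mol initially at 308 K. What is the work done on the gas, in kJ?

W ≈ 59.8 kJ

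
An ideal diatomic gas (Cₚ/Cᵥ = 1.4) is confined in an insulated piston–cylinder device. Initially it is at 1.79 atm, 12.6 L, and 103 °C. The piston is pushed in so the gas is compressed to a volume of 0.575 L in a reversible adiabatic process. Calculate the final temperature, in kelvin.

Adiabatic: T₁V₁^(γ−1) = T₂V₂^(γ−1) ⇒ T₂ = T₁ (V₁/V₂)^(γ−1).
T₁ = 103 °C = 376.1 K.
T₂ = 376.1 × (12.6/0.575)^(0.4) = 1293 K.

T₂ ≈ 1290 K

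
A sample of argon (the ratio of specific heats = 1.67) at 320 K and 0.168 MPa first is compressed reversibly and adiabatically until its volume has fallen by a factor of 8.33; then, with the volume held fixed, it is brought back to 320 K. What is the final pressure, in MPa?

Adiabatic step (PV^γ = const): P₂ = 0.168×8.33^(1.67) = 5.791 MPa; T₂ = 320×8.33^(0.67) = 1324 K.
Isochoric: P₃ = P₂(T₃/T₂) = 5.791 × (320/1324) = 1.399 MPa.

P₃ ≈ 1.40 MPa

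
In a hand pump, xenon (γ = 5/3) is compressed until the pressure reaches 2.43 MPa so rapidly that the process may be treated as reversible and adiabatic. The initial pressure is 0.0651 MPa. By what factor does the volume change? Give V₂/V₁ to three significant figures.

V₂/V₁ ≈ 0.114

From PV^γ = const, V₂/V₁ = (P₁/P₂)^(1/γ).
V₂/V₁ = (0.0651/2.43)^(3/5) = 0.114.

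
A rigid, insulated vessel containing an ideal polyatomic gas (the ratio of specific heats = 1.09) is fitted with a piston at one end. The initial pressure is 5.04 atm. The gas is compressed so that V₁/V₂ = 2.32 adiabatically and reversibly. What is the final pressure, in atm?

Since PV^γ is constant along a reversible adiabat, P₂ = P₁ (V₁/V₂)^γ.
P₂ = 5.04 × 2.32^(1.09) = 12.61 atm.

P₂ ≈ 12.6 atm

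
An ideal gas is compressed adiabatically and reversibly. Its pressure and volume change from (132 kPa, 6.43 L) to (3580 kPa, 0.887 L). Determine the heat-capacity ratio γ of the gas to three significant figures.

γ ≈ 1.67

PV^γ = const ⇒ γ = ln(P₂/P₁) / ln(V₁/V₂).
γ = ln(3580/132) / ln(6.43/0.887) = 1.666.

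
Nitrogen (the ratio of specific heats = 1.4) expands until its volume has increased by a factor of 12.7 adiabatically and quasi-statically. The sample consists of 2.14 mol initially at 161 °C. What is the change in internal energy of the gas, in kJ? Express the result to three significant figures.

ΔU ≈ -12.3 kJ

Adiabatic: T₁V₁^(γ−1) = T₂V₂^(γ−1) ⇒ T₂ = T₁ (V₁/V₂)^(γ−1).
T₁ = 161 °C = 434.1 K.
T₂ = 434.1 × (1/12.7)^(0.4) = 157.1 K.
Q = 0, so ΔU = W_on_gas = nCᵥΔT with Cᵥ = R/(γ−1) = 20.79 J/(mol·K).
ΔU = 2.14 × 20.79 × (157.1 − 434.1) = -12320 J.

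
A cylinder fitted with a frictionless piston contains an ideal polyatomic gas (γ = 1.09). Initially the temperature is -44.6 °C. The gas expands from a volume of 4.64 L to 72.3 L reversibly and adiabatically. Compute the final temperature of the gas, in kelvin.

For a reversible adiabat TV^(γ−1) is constant, so T₂ = T₁ (V₁/V₂)^(γ−1).
T₁ = -44.6 °C = 228.5 K.
T₂ = 228.5 × (4.64/72.3)^(0.09) = 178.5 K.

T₂ ≈ 179 K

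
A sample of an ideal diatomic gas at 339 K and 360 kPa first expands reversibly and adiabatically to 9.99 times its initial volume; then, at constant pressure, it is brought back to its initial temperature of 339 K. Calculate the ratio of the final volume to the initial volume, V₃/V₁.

For a diatomic ideal gas γ = 7/5.
Adiabatic step: V₂/V₁ = 9.99; T₂ = T₁·(1/9.99)^(2/5) = 135 K.
Isobaric step: V₃/V₂ = T₃/T₂ = 339/135.
V₃/V₁ = (V₂/V₁)(V₃/V₂) = 9.99 × (339/135) = 25.08.

V₃/V₁ ≈ 25.1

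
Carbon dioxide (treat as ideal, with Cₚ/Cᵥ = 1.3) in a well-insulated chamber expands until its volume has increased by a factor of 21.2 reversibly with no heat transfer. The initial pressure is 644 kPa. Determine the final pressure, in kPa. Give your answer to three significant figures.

P₂ ≈ 12.2 kPa

Adiabatic: P₁V₁^γ = P₂V₂^γ ⇒ P₂ = P₁ (V₁/V₂)^γ.
P₂ = 644 × (1/21.2)^(1.3) = 12.15 kPa.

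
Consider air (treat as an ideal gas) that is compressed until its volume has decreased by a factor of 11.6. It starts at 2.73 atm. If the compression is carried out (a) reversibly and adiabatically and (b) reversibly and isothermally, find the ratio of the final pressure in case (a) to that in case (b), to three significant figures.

For a diatomic ideal gas γ = 7/5.
Isothermal: P_b = P₁(V₁/V₂) = 2.73×11.6.
Adiabatic: P_a = P₁(V₁/V₂)^γ = 2.73×11.6^(7/5).
P_a/P_b = (V₁/V₂)^(γ−1) = 11.6^(2/5) = 2.666.

P_adiabatic / P_isothermal ≈ 2.67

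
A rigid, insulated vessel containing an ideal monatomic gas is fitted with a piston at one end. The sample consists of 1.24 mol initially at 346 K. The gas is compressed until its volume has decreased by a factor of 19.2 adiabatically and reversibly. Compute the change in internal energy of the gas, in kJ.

ΔU ≈ 33.0 kJ

For a reversible adiabat TV^(γ−1) is constant, so T₂ = T₁ (V₁/V₂)^(γ−1).
γ = 5/3 for a monatomic ideal gas, so γ−1 = 2/3.
T₂ = 346 × 19.2^(2/3) = 2481 K.
Q = 0, so ΔU = W_on_gas = nCᵥΔT with Cᵥ = R/(γ−1) = 12.47 J/(mol·K).
ΔU = 1.24 × 12.47 × (2481 − 346) = 33010 J.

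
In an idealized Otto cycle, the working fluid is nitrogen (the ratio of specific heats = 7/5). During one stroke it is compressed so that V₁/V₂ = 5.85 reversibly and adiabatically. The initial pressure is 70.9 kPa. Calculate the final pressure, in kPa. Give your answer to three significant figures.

Since PV^γ is constant along a reversible adiabat, P₂ = P₁ (V₁/V₂)^γ.
P₂ = 70.9 × 5.85^(7/5) = 840.7 kPa.

P₂ ≈ 841 kPa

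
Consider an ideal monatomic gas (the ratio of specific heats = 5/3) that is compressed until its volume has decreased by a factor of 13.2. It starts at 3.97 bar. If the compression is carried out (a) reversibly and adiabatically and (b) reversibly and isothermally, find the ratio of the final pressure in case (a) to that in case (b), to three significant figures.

Isothermal: P_b = P₁(V₁/V₂) = 3.97×13.2.
Adiabatic: P_a = P₁(V₁/V₂)^γ = 3.97×13.2^(5/3).
P_a/P_b = (V₁/V₂)^(γ−1) = 13.2^(2/3) = 5.585.

P_adiabatic / P_isothermal ≈ 5.59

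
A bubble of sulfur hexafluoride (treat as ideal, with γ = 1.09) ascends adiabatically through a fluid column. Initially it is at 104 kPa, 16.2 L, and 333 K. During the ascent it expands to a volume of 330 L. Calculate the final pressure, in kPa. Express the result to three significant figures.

P₂ ≈ 3.89 kPa

Adiabatic: P₁V₁^γ = P₂V₂^γ ⇒ P₂ = P₁ (V₁/V₂)^γ.
P₂ = 104 × (16.2/330)^(1.09) = 3.892 kPa.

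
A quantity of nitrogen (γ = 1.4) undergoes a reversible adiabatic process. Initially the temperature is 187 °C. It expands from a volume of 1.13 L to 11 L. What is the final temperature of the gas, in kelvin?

Adiabatic: T₁V₁^(γ−1) = T₂V₂^(γ−1) ⇒ T₂ = T₁ (V₁/V₂)^(γ−1).
T₁ = 187 °C = 460.1 K.
T₂ = 460.1 × (1.13/11)^(0.4) = 185.2 K.

T₂ ≈ 185 K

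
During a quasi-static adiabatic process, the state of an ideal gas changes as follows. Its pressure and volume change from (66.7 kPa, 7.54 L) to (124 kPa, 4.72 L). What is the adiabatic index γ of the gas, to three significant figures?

γ ≈ 1.32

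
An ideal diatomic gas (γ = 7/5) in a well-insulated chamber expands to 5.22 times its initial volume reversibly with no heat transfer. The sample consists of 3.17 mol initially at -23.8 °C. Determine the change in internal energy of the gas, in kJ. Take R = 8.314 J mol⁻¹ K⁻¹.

ΔU ≈ -7.95 kJ

Adiabatic: T₁V₁^(γ−1) = T₂V₂^(γ−1) ⇒ T₂ = T₁ (V₁/V₂)^(γ−1).
T₁ = -23.8 °C = 249.3 K.
T₂ = 249.3 × (1/5.22)^(2/5) = 128.7 K.
Q = 0, so ΔU = W_on_gas = nCᵥΔT with Cᵥ = R/(γ−1) = 20.79 J/(mol·K).
ΔU = 3.17 × 20.79 × (128.7 − 249.3) = -7946 J.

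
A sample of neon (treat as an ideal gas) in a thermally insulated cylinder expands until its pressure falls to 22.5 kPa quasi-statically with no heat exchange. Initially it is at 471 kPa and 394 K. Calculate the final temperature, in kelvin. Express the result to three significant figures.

T₂ ≈ 117 K

Adiabatic: T₂/T₁ = (P₂/P₁)^((γ−1)/γ).
For a monatomic ideal gas γ = 5/3, so (γ−1)/γ = 2/5.
T₂ = 394 × (22.5/471)^(2/5) = 116.7 K.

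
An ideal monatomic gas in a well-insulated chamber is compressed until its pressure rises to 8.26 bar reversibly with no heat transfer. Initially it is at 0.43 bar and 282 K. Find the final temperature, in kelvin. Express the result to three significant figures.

Adiabatic: T₂/T₁ = (P₂/P₁)^((γ−1)/γ).
For a monatomic ideal gas γ = 5/3, so (γ−1)/γ = 2/5.
T₂ = 282 × (8.26/0.43)^(2/5) = 919.7 K.

T₂ ≈ 920 K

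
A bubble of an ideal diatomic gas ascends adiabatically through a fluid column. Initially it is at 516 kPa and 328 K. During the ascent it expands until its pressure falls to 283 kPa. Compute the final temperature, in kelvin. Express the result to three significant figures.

Adiabatic: T₂/T₁ = (P₂/P₁)^((γ−1)/γ).
For a diatomic ideal gas γ = 7/5, so (γ−1)/γ = 2/7.
T₂ = 328 × (283/516)^(2/7) = 276.3 K.

T₂ ≈ 276 K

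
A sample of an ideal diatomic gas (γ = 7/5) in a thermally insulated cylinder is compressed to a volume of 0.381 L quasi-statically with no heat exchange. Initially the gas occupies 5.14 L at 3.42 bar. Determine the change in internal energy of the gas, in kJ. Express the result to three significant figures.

ΔU ≈ 8.05 kJ

P₂ = P₁(V₁/V₂)^γ = 3.42×(5.14/0.381)^(7/5) = 130.6 bar.
For a reversible adiabat, W_by_gas = (P₁V₁ − P₂V₂)/(γ−1).
W_by = (342000×0.00514 − 1.306×10^7×0.000381) / (2/5) = -8049 J.
Q = 0 ⇒ ΔU = −W_by = 8049 J.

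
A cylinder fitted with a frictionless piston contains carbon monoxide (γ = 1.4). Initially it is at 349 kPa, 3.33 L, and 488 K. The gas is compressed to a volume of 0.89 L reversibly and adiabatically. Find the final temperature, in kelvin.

T₂ ≈ 827 K

For a reversible adiabat TV^(γ−1) is constant, so T₂ = T₁ (V₁/V₂)^(γ−1).
T₂ = 488 × (3.33/0.89)^(0.4) = 827.3 K.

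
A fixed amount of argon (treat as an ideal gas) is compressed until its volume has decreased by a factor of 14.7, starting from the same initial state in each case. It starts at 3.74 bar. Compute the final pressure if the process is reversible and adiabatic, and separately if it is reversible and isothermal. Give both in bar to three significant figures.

adiabatic: 330 bar; isothermal: 55.0 bar

For a monatomic ideal gas γ = 5/3.
Isothermal: P₂ = P₁(V₁/V₂) = 3.74×14.7 = 54.98 bar.
Adiabatic: P₂ = P₁(V₁/V₂)^γ = 3.74×14.7^(5/3) = 329.9 bar.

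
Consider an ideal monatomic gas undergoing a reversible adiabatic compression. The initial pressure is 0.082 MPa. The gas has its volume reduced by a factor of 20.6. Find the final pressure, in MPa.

P₂ ≈ 12.7 MPa

Adiabatic: P₁V₁^γ = P₂V₂^γ ⇒ P₂ = P₁ (V₁/V₂)^γ.
For a monatomic ideal gas γ = 5/3.
P₂ = 0.082 × 20.6^(5/3) = 12.69 MPa.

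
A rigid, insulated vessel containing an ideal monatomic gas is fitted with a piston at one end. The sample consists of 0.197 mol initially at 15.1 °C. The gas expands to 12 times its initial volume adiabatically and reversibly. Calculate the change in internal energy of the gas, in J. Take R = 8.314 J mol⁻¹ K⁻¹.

ΔU ≈ -573 J

For a reversible adiabat TV^(γ−1) is constant, so T₂ = T₁ (V₁/V₂)^(γ−1).
γ = 5/3 for a monatomic ideal gas, so γ−1 = 2/3.
T₁ = 15.1 °C = 288.2 K.
T₂ = 288.2 × (1/12)^(2/3) = 54.99 K.
Q = 0, so ΔU = W_on_gas = nCᵥΔT with Cᵥ = R/(γ−1) = 12.47 J/(mol·K).
ΔU = 0.197 × 12.47 × (54.99 − 288.2) = -573.1 J.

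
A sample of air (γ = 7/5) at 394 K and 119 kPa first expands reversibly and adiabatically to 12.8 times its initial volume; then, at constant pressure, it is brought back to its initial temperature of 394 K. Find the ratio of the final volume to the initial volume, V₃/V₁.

Adiabatic step: V₂/V₁ = 12.8; T₂ = T₁·(1/12.8)^(2/5) = 142.1 K.
Isobaric step: V₃/V₂ = T₃/T₂ = 394/142.1.
V₃/V₁ = (V₂/V₁)(V₃/V₂) = 12.8 × (394/142.1) = 35.49.

V₃/V₁ ≈ 35.5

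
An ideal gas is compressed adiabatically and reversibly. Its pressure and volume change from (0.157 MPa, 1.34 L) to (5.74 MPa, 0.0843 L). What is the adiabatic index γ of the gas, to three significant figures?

γ ≈ 1.30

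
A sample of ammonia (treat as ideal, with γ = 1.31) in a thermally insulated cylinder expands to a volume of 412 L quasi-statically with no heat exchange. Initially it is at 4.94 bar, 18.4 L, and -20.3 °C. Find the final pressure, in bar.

Adiabatic: P₁V₁^γ = P₂V₂^γ ⇒ P₂ = P₁ (V₁/V₂)^γ.
P₂ = 4.94 × (18.4/412)^(1.31) = 0.08416 bar.

P₂ ≈ 0.0842 bar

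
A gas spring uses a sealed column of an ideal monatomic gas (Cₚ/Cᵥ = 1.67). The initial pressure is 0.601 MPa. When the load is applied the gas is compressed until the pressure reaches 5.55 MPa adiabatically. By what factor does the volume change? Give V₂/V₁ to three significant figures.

From PV^γ = const, V₂/V₁ = (P₁/P₂)^(1/γ).
V₂/V₁ = (0.601/5.55)^(0.599) = 0.2642.

V₂/V₁ ≈ 0.264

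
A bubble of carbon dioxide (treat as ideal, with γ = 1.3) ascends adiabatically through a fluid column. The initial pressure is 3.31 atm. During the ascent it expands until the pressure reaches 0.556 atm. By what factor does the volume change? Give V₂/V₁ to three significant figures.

V₂/V₁ ≈ 3.94

From PV^γ = const, V₂/V₁ = (P₁/P₂)^(1/γ).
V₂/V₁ = (3.31/0.556)^(0.769) = 3.944.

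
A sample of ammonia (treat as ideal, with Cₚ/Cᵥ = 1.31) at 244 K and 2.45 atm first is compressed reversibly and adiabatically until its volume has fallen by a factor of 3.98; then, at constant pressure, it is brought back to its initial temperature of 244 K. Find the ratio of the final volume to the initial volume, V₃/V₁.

Adiabatic step: V₂/V₁ = 0.2513; T₂ = T₁·3.98^(0.31) = 374.4 K.
Isobaric step: V₃/V₂ = T₃/T₂ = 244/374.4.
V₃/V₁ = (V₂/V₁)(V₃/V₂) = 0.2513 × (244/374.4) = 0.1637.

V₃/V₁ ≈ 0.164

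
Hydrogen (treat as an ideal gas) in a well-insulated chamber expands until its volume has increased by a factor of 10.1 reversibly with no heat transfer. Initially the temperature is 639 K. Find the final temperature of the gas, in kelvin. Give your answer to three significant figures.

For a reversible adiabat TV^(γ−1) is constant, so T₂ = T₁ (V₁/V₂)^(γ−1).
For a diatomic ideal gas γ = 7/5, so γ−1 = 2/5.
T₂ = 639 × (1/10.1)^(2/5) = 253.4 K.

T₂ ≈ 253 K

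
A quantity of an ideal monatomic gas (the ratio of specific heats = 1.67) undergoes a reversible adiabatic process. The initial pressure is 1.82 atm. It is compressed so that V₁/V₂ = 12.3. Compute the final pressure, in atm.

P₂ ≈ 120 atm

Adiabatic: P₁V₁^γ = P₂V₂^γ ⇒ P₂ = P₁ (V₁/V₂)^γ.
P₂ = 1.82 × 12.3^(1.67) = 120.3 atm.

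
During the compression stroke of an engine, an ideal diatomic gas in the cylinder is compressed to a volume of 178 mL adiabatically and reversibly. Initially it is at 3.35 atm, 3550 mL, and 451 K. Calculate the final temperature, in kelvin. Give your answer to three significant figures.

T₂ ≈ 1490 K

Adiabatic: T₁V₁^(γ−1) = T₂V₂^(γ−1) ⇒ T₂ = T₁ (V₁/V₂)^(γ−1).
γ = 7/5 for a diatomic ideal gas.
T₂ = 451 × (3550/178)^(2/5) = 1493 K.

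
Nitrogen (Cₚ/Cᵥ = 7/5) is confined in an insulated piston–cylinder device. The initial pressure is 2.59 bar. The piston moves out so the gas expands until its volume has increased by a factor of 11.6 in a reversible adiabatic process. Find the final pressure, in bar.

P₂ ≈ 0.0838 bar

Since PV^γ is constant along a reversible adiabat, P₂ = P₁ (V₁/V₂)^γ.
P₂ = 2.59 × (1/11.6)^(7/5) = 0.08376 bar.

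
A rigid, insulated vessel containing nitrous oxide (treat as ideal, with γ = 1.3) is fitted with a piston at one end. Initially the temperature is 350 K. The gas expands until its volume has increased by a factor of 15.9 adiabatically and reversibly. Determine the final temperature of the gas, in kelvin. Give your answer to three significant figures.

For a reversible adiabat TV^(γ−1) is constant, so T₂ = T₁ (V₁/V₂)^(γ−1).
T₂ = 350 × (1/15.9)^(0.3) = 152.6 K.

T₂ ≈ 153 K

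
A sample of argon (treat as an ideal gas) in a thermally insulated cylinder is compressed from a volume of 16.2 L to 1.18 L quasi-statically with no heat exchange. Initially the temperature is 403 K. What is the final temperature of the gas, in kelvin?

T₂ ≈ 2310 K

For a reversible adiabat TV^(γ−1) is constant, so T₂ = T₁ (V₁/V₂)^(γ−1).
For a monatomic ideal gas γ = 5/3, so γ−1 = 2/3.
T₂ = 403 × (16.2/1.18)^(2/3) = 2311 K.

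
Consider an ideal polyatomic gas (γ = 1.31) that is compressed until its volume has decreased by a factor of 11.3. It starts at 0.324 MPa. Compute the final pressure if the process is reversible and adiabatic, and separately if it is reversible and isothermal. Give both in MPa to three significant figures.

adiabatic: 7.76 MPa; isothermal: 3.66 MPa

Isothermal: P₂ = P₁(V₁/V₂) = 0.324×11.3 = 3.661 MPa.
Adiabatic: P₂ = P₁(V₁/V₂)^γ = 0.324×11.3^(1.31) = 7.764 MPa.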